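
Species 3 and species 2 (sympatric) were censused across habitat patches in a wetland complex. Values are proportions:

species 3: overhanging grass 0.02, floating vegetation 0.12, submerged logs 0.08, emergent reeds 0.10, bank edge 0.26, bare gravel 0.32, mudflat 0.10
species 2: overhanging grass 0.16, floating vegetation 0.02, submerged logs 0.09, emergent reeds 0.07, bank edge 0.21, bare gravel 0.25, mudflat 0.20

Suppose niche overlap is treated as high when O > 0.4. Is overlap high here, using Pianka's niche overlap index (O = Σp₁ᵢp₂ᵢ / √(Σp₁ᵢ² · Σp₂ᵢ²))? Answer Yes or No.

Σ p₁ᵢp₂ᵢ = 0.0032 + 0.0024 + 0.0072 + 0.0070 + 0.0546 + 0.0800 + 0.0200 = 0.1744
Σp_1ᵢ² = 0.02² + 0.12² + 0.08² + 0.10² + 0.26² + 0.32² + 0.10² = 0.0004 + 0.0144 + 0.0064 + 0.0100 + 0.0676 + 0.1024 + 0.0100 = 0.2112
Σp_2ᵢ² = 0.16² + 0.02² + 0.09² + 0.07² + 0.21² + 0.25² + 0.20² = 0.0256 + 0.0004 + 0.0081 + 0.0049 + 0.0441 + 0.0625 + 0.0400 = 0.1856
O = 0.1744 / √(0.2112 × 0.1856) = 0.1744 / 0.19799 = 0.8809
O = 0.8809 > 0.4 → Yes.

Yes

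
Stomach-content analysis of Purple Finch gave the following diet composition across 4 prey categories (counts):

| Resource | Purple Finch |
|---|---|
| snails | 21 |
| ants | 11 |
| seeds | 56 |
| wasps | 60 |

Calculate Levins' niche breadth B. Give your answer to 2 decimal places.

Proportions for Purple Finch (n=148): 21/148=0.1419, 11/148=0.0743, 56/148=0.3784, 60/148=0.4054
Σpᵢ² = 0.1419² + 0.0743² + 0.3784² + 0.4054² = 0.020136 + 0.005520 + 0.143187 + 0.164349 = 0.333192
B = 1 / 0.333192 = 3.0013

3.00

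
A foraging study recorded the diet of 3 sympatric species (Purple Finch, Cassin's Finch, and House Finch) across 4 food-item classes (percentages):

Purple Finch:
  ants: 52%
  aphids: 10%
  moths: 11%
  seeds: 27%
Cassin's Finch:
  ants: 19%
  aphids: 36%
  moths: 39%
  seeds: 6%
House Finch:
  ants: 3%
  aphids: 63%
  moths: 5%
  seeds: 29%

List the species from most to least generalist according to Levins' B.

Convert percentages to proportions (divide by 100).
Σp_Purpᵢ² = 0.52² + 0.10² + 0.11² + 0.27² = 0.2704 + 0.0100 + 0.0121 + 0.0729 = 0.3654
B_Purp = 1 / 0.3654 = 2.7367
Σp_Cassᵢ² = 0.19² + 0.36² + 0.39² + 0.06² = 0.0361 + 0.1296 + 0.1521 + 0.0036 = 0.3214
B_Cass = 1 / 0.3214 = 3.1114
Σp_Housᵢ² = 0.03² + 0.63² + 0.05² + 0.29² = 0.0009 + 0.3969 + 0.0025 + 0.0841 = 0.4844
B_Hous = 1 / 0.4844 = 2.0644
Ranking by B (broadest → narrowest): Cassin's Finch (3.11) > Purple Finch (2.74) > House Finch (2.06)

Cassin's Finch > Purple Finch > House Finch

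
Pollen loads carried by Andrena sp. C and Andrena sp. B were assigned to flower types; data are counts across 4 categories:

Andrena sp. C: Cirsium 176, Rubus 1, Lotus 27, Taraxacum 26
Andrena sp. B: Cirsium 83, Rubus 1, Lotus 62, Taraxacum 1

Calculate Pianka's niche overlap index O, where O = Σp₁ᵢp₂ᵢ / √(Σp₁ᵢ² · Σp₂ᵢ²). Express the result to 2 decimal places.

Proportions for Andrena sp. C (n=230): 176/230=0.7652, 1/230=0.0043, 27/230=0.1174, 26/230=0.1130
Proportions for Andrena sp. B (n=147): 83/147=0.5646, 1/147=0.0068, 62/147=0.4218, 1/147=0.0068
Σ p₁ᵢp₂ᵢ = 0.432032 + 0.000029 + 0.049519 + 0.000768 = 0.482348
Σp_1ᵢ² = 0.7652² + 0.0043² + 0.1174² + 0.1130² = 0.585531 + 0.000018 + 0.013783 + 0.012769 = 0.612101
Σp_2ᵢ² = 0.5646² + 0.0068² + 0.4218² + 0.0068² = 0.318773 + 0.000046 + 0.177915 + 0.000046 = 0.496780
O = 0.482348 / √(0.612101 × 0.496780) = 0.482348 / 0.5514341 = 0.8747

0.87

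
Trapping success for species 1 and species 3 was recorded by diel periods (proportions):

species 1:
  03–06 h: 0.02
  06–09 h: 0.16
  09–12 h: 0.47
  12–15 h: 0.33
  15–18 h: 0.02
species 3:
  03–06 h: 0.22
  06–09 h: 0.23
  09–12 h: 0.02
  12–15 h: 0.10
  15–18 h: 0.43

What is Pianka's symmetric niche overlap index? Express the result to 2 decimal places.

Σ p₁ᵢp₂ᵢ = 0.0044 + 0.0368 + 0.0094 + 0.0330 + 0.0086 = 0.0922
Σp_1ᵢ² = 0.02² + 0.16² + 0.47² + 0.33² + 0.02² = 0.0004 + 0.0256 + 0.2209 + 0.1089 + 0.0004 = 0.3562
Σp_2ᵢ² = 0.22² + 0.23² + 0.02² + 0.10² + 0.43² = 0.0484 + 0.0529 + 0.0004 + 0.0100 + 0.1849 = 0.2966
O = 0.0922 / √(0.3562 × 0.2966) = 0.0922 / 0.32504 = 0.2837

0.28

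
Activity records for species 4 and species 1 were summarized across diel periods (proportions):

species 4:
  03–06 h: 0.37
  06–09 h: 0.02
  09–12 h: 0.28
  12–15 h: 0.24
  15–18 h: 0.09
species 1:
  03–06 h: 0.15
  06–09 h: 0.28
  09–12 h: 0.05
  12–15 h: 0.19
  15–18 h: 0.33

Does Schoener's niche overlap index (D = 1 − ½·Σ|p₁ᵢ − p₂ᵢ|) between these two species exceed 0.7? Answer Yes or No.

Σ|p₁ᵢ − p₂ᵢ| = 0.22 + 0.26 + 0.23 + 0.05 + 0.24 = 1.00
D = 1 − ½ × 1.00 = 1 − 0.500 = 0.5000
D = 0.5000 < 0.7 → No.

No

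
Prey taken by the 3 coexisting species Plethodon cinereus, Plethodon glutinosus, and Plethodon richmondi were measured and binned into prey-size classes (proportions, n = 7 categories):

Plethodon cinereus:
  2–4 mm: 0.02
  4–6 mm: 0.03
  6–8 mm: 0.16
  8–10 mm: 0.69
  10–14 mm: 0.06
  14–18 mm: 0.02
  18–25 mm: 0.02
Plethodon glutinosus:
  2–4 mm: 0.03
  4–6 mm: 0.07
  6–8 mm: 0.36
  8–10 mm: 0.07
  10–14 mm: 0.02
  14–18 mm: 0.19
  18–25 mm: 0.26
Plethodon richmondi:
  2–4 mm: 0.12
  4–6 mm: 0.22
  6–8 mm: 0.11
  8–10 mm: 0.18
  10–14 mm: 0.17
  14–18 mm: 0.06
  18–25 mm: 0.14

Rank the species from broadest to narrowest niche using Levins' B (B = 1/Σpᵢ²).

Plethodon richmondi > Plethodon glutinosus > Plethodon cinereus

Σp_cineᵢ² = 0.02² + 0.03² + 0.16² + 0.69² + 0.06² + 0.02² + 0.02² = 0.0004 + 0.0009 + 0.0256 + 0.4761 + 0.0036 + 0.0004 + 0.0004 = 0.5074
B_cine = 1 / 0.5074 = 1.9708
Σp_glutᵢ² = 0.03² + 0.07² + 0.36² + 0.07² + 0.02² + 0.19² + 0.26² = 0.0009 + 0.0049 + 0.1296 + 0.0049 + 0.0004 + 0.0361 + 0.0676 = 0.2444
B_glut = 1 / 0.2444 = 4.0917
Σp_richᵢ² = 0.12² + 0.22² + 0.11² + 0.18² + 0.17² + 0.06² + 0.14² = 0.0144 + 0.0484 + 0.0121 + 0.0324 + 0.0289 + 0.0036 + 0.0196 = 0.1594
B_rich = 1 / 0.1594 = 6.2735
Ranking by B (broadest → narrowest): Plethodon richmondi (6.27) > Plethodon glutinosus (4.09) > Plethodon cinereus (1.97)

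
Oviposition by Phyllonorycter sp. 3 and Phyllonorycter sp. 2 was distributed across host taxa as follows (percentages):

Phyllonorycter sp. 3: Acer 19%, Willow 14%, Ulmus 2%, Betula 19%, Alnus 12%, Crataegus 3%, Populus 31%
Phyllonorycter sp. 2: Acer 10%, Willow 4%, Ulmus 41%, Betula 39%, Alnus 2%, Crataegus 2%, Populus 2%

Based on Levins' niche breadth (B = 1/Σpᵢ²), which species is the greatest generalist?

Convert percentages to proportions (divide by 100).
Σp_3ᵢ² = 0.19² + 0.14² + 0.02² + 0.19² + 0.12² + 0.03² + 0.31² = 0.0361 + 0.0196 + 0.0004 + 0.0361 + 0.0144 + 0.0009 + 0.0961 = 0.2036
B_3 = 1 / 0.2036 = 4.9116
Σp_2ᵢ² = 0.10² + 0.04² + 0.41² + 0.39² + 0.02² + 0.02² + 0.02² = 0.0100 + 0.0016 + 0.1681 + 0.1521 + 0.0004 + 0.0004 + 0.0004 = 0.3330
B_2 = 1 / 0.3330 = 3.0030
Highest B → broadest niche (most generalist): Phyllonorycter sp. 3 (B = 4.91).

Phyllonorycter sp. 3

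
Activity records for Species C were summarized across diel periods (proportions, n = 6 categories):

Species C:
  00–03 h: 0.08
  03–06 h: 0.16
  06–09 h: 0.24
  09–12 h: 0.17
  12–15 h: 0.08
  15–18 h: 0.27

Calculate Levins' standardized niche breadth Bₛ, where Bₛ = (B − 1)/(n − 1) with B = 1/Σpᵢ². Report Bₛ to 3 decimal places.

Σpᵢ² = 0.08² + 0.16² + 0.24² + 0.17² + 0.08² + 0.27² = 0.0064 + 0.0256 + 0.0576 + 0.0289 + 0.0064 + 0.0729 = 0.1978
B = 1 / 0.1978 = 5.05561
Bₛ = (B − 1)/(n − 1) = (5.05561 − 1)/(6 − 1) = 4.05561/5 = 0.81112

0.811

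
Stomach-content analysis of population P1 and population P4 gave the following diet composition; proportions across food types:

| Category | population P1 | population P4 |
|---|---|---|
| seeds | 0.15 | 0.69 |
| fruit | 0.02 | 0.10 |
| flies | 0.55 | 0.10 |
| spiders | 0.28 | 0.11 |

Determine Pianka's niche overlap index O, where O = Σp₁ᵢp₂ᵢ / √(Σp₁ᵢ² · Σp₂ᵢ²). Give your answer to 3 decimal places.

Σ p₁ᵢp₂ᵢ = 0.1035 + 0.0020 + 0.0550 + 0.0308 = 0.1913
Σp_1ᵢ² = 0.15² + 0.02² + 0.55² + 0.28² = 0.0225 + 0.0004 + 0.3025 + 0.0784 = 0.4038
Σp_2ᵢ² = 0.69² + 0.10² + 0.10² + 0.11² = 0.4761 + 0.0100 + 0.0100 + 0.0121 = 0.5082
O = 0.1913 / √(0.4038 × 0.5082) = 0.1913 / 0.453002 = 0.42229

0.422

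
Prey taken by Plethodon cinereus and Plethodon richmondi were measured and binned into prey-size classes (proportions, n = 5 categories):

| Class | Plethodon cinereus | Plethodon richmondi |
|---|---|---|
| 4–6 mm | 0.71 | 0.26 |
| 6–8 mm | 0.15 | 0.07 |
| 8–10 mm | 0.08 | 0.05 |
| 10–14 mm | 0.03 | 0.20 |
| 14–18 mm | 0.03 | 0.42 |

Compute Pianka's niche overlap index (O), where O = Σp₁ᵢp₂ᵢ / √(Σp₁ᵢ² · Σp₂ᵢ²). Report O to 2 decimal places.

Σ p₁ᵢp₂ᵢ = 0.1846 + 0.0105 + 0.0040 + 0.0060 + 0.0126 = 0.2177
Σp_1ᵢ² = 0.71² + 0.15² + 0.08² + 0.03² + 0.03² = 0.5041 + 0.0225 + 0.0064 + 0.0009 + 0.0009 = 0.5348
Σp_2ᵢ² = 0.26² + 0.07² + 0.05² + 0.20² + 0.42² = 0.0676 + 0.0049 + 0.0025 + 0.0400 + 0.1764 = 0.2914
O = 0.2177 / √(0.5348 × 0.2914) = 0.2177 / 0.39477 = 0.5515

0.55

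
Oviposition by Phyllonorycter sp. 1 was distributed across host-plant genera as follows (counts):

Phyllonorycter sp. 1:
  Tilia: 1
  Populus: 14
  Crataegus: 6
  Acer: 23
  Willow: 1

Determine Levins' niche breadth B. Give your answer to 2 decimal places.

2.65

Proportions for Phyllonorycter sp. 1 (n=45): 1/45=0.0222, 14/45=0.3111, 6/45=0.1333, 23/45=0.5111, 1/45=0.0222
Σpᵢ² = 0.0222² + 0.3111² + 0.1333² + 0.5111² + 0.0222² = 0.000493 + 0.096783 + 0.017769 + 0.261223 + 0.000493 = 0.376761
B = 1 / 0.376761 = 2.6542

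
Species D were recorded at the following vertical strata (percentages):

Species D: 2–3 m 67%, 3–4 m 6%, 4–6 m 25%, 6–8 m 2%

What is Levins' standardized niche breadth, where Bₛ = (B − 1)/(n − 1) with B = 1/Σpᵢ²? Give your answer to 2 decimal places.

Convert percentages to proportions (divide by 100).
Σpᵢ² = 0.67² + 0.06² + 0.25² + 0.02² = 0.4489 + 0.0036 + 0.0625 + 0.0004 = 0.5154
B = 1 / 0.5154 = 1.9402
Bₛ = (B − 1)/(n − 1) = (1.9402 − 1)/(4 − 1) = 0.9402/3 = 0.3134

0.31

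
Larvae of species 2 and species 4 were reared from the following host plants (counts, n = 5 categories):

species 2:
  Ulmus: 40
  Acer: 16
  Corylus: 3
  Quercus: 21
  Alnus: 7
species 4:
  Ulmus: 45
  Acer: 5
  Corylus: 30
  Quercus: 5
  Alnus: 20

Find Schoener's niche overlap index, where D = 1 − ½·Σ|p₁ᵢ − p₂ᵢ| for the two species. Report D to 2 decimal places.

Proportions for species 2 (n=87): 40/87=0.4598, 16/87=0.1839, 3/87=0.0345, 21/87=0.2414, 7/87=0.0805
Proportions for species 4 (n=105): 45/105=0.4286, 5/105=0.0476, 30/105=0.2857, 5/105=0.0476, 20/105=0.1905
Σ|p₁ᵢ − p₂ᵢ| = 0.0312 + 0.1363 + 0.2512 + 0.1938 + 0.1100 = 0.7225
D = 1 − ½ × 0.7225 = 1 − 0.36125 = 0.63875

0.64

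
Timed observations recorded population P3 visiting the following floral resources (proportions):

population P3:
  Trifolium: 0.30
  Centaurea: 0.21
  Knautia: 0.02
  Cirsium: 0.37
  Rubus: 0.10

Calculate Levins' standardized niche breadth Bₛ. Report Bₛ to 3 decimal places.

0.638

Σpᵢ² = 0.30² + 0.21² + 0.02² + 0.37² + 0.10² = 0.0900 + 0.0441 + 0.0004 + 0.1369 + 0.0100 = 0.2814
B = 1 / 0.2814 = 3.55366
Bₛ = (B − 1)/(n − 1) = (3.55366 − 1)/(5 − 1) = 2.55366/4 = 0.63842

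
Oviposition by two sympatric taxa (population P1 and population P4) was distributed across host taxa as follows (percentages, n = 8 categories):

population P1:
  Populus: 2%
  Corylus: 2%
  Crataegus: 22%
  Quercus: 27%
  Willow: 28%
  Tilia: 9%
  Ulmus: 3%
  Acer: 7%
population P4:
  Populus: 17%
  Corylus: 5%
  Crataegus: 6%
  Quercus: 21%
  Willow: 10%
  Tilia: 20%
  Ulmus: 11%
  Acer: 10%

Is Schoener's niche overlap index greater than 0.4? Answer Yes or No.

Convert percentages to proportions (divide by 100).
Σ|p₁ᵢ − p₂ᵢ| = 0.15 + 0.03 + 0.16 + 0.06 + 0.18 + 0.11 + 0.08 + 0.03 = 0.80
D = 1 − ½ × 0.80 = 1 − 0.400 = 0.6000
D = 0.6000 > 0.4 → Yes.

Yes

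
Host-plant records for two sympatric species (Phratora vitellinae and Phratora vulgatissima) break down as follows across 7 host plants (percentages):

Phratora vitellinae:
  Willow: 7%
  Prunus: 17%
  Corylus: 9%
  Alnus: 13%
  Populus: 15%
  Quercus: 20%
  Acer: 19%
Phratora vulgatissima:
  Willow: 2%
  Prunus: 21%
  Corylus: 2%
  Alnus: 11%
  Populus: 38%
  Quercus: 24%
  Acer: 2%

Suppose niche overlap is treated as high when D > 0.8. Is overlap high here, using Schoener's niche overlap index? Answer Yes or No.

No

Convert percentages to proportions (divide by 100).
Σ|p₁ᵢ − p₂ᵢ| = 0.05 + 0.04 + 0.07 + 0.02 + 0.23 + 0.04 + 0.17 = 0.62
D = 1 − ½ × 0.62 = 1 − 0.310 = 0.6900
D = 0.6900 < 0.8 → No.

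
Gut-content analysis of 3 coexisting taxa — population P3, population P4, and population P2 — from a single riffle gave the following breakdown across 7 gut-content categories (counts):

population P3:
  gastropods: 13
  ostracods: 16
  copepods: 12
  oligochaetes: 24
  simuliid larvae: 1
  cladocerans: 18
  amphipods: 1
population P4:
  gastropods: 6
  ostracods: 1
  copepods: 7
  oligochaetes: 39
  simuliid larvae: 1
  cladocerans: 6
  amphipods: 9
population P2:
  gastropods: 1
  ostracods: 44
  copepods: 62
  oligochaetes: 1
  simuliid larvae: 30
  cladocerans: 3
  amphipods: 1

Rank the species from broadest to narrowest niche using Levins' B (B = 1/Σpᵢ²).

population P3 > population P2 > population P4

Proportions for population P3 (n=85): 13/85=0.1529, 16/85=0.1882, 12/85=0.1412, 24/85=0.2824, 1/85=0.0118, 18/85=0.2118, 1/85=0.0118
Proportions for population P4 (n=69): 6/69=0.0870, 1/69=0.0145, 7/69=0.1014, 39/69=0.5652, 1/69=0.0145, 6/69=0.0870, 9/69=0.1304
Proportions for population P2 (n=142): 1/142=0.0070, 44/142=0.3099, 62/142=0.4366, 1/142=0.0070, 30/142=0.2113, 3/142=0.0211, 1/142=0.0070
Σp_P3ᵢ² = 0.1529² + 0.1882² + 0.1412² + 0.2824² + 0.0118² + 0.2118² + 0.0118² = 0.023378 + 0.035419 + 0.019937 + 0.079750 + 0.000139 + 0.044859 + 0.000139 = 0.203621
B_P3 = 1 / 0.203621 = 4.9111
Σp_P4ᵢ² = 0.0870² + 0.0145² + 0.1014² + 0.5652² + 0.0145² + 0.0870² + 0.1304² = 0.007569 + 0.000210 + 0.010282 + 0.319451 + 0.000210 + 0.007569 + 0.017004 = 0.362295
B_P4 = 1 / 0.362295 = 2.7602
Σp_P2ᵢ² = 0.0070² + 0.3099² + 0.4366² + 0.0070² + 0.2113² + 0.0211² + 0.0070² = 0.000049 + 0.096038 + 0.190620 + 0.000049 + 0.044648 + 0.000445 + 0.000049 = 0.331898
B_P2 = 1 / 0.331898 = 3.0130
Ranking by B (broadest → narrowest): population P3 (4.91) > population P2 (3.01) > population P4 (2.76)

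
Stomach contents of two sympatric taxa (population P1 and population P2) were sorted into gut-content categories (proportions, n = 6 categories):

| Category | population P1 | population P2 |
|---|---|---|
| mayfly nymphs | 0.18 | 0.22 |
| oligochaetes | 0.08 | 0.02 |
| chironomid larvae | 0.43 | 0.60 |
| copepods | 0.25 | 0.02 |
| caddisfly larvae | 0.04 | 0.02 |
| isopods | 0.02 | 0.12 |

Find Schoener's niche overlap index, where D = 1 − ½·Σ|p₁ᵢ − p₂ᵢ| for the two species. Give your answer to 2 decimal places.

Σ|p₁ᵢ − p₂ᵢ| = 0.04 + 0.06 + 0.17 + 0.23 + 0.02 + 0.10 = 0.62
D = 1 − ½ × 0.62 = 1 − 0.310 = 0.6900

0.69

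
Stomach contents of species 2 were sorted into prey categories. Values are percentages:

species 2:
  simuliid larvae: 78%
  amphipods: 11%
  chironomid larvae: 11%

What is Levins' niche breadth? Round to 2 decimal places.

Convert percentages to proportions (divide by 100).
Σpᵢ² = 0.78² + 0.11² + 0.11² = 0.6084 + 0.0121 + 0.0121 = 0.6326
B = 1 / 0.6326 = 1.5808

1.58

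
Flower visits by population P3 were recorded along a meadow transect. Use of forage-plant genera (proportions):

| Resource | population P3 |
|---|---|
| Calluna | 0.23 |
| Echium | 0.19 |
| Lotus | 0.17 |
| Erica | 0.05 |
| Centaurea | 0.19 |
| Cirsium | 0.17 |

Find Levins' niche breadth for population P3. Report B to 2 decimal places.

Σpᵢ² = 0.23² + 0.19² + 0.17² + 0.05² + 0.19² + 0.17² = 0.0529 + 0.0361 + 0.0289 + 0.0025 + 0.0361 + 0.0289 = 0.1854
B = 1 / 0.1854 = 5.3937

5.39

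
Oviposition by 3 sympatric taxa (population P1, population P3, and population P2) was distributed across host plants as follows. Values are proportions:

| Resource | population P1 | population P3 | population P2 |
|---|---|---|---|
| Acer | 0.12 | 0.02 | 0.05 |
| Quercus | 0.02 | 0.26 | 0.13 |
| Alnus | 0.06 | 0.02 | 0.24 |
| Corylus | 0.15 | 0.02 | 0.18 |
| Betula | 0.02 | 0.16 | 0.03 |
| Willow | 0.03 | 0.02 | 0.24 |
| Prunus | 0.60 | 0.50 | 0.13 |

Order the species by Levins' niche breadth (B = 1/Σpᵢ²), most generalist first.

Σp_P1ᵢ² = 0.12² + 0.02² + 0.06² + 0.15² + 0.02² + 0.03² + 0.60² = 0.0144 + 0.0004 + 0.0036 + 0.0225 + 0.0004 + 0.0009 + 0.3600 = 0.4022
B_P1 = 1 / 0.4022 = 2.4863
Σp_P3ᵢ² = 0.02² + 0.26² + 0.02² + 0.02² + 0.16² + 0.02² + 0.50² = 0.0004 + 0.0676 + 0.0004 + 0.0004 + 0.0256 + 0.0004 + 0.2500 = 0.3448
B_P3 = 1 / 0.3448 = 2.9002
Σp_P2ᵢ² = 0.05² + 0.13² + 0.24² + 0.18² + 0.03² + 0.24² + 0.13² = 0.0025 + 0.0169 + 0.0576 + 0.0324 + 0.0009 + 0.0576 + 0.0169 = 0.1848
B_P2 = 1 / 0.1848 = 5.4113
Ranking by B (broadest → narrowest): population P2 (5.41) > population P3 (2.90) > population P1 (2.49)

population P2 > population P3 > population P1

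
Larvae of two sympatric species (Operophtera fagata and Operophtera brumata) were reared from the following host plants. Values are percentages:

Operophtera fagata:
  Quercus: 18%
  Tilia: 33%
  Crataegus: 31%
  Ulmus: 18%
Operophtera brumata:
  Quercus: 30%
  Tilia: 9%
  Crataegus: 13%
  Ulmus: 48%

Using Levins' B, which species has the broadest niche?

Convert percentages to proportions (divide by 100).
Σp_fagaᵢ² = 0.18² + 0.33² + 0.31² + 0.18² = 0.0324 + 0.1089 + 0.0961 + 0.0324 = 0.2698
B_faga = 1 / 0.2698 = 3.7064
Σp_brumᵢ² = 0.30² + 0.09² + 0.13² + 0.48² = 0.0900 + 0.0081 + 0.0169 + 0.2304 = 0.3454
B_brum = 1 / 0.3454 = 2.8952
Highest B → broadest niche (most generalist): Operophtera fagata (B = 3.71).

Operophtera fagata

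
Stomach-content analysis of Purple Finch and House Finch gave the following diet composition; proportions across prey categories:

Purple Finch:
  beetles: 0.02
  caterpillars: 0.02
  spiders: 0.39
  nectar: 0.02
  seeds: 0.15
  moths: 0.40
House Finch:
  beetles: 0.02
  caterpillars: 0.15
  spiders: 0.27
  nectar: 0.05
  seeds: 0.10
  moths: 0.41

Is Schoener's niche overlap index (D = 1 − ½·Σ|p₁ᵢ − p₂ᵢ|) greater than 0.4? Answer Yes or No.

Σ|p₁ᵢ − p₂ᵢ| = 0.00 + 0.13 + 0.12 + 0.03 + 0.05 + 0.01 = 0.34
D = 1 − ½ × 0.34 = 1 − 0.170 = 0.8300
D = 0.8300 > 0.4 → Yes.

Yes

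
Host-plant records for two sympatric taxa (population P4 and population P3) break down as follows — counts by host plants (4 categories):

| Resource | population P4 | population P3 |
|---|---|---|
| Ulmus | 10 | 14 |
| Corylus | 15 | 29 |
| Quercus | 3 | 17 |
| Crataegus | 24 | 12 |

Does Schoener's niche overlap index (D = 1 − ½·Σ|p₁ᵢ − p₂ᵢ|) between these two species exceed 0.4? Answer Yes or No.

Yes

Proportions for population P4 (n=52): 10/52=0.1923, 15/52=0.2885, 3/52=0.0577, 24/52=0.4615
Proportions for population P3 (n=72): 14/72=0.1944, 29/72=0.4028, 17/72=0.2361, 12/72=0.1667
Σ|p₁ᵢ − p₂ᵢ| = 0.0021 + 0.1143 + 0.1784 + 0.2948 = 0.5896
D = 1 − ½ × 0.5896 = 1 − 0.29480 = 0.70520
D = 0.70520 > 0.4 → Yes.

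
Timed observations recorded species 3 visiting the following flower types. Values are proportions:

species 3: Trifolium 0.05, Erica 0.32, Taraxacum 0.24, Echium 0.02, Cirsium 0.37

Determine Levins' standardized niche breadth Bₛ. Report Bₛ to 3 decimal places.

0.584

Σpᵢ² = 0.05² + 0.32² + 0.24² + 0.02² + 0.37² = 0.0025 + 0.1024 + 0.0576 + 0.0004 + 0.1369 = 0.2998
B = 1 / 0.2998 = 3.33556
Bₛ = (B − 1)/(n − 1) = (3.33556 − 1)/(5 − 1) = 2.33556/4 = 0.58389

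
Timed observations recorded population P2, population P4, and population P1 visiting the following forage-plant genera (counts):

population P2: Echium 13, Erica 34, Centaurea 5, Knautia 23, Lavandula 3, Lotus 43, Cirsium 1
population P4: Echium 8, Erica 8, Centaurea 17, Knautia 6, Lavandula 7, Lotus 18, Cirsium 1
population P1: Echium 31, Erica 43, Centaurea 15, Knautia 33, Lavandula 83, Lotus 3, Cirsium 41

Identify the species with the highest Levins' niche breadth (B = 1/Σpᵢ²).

Proportions for population P2 (n=122): 13/122=0.1066, 34/122=0.2787, 5/122=0.0410, 23/122=0.1885, 3/122=0.0246, 43/122=0.3525, 1/122=0.0082
Proportions for population P4 (n=65): 8/65=0.1231, 8/65=0.1231, 17/65=0.2615, 6/65=0.0923, 7/65=0.1077, 18/65=0.2769, 1/65=0.0154
Proportions for population P1 (n=249): 31/249=0.1245, 43/249=0.1727, 15/249=0.0602, 33/249=0.1325, 83/249=0.3333, 3/249=0.0120, 41/249=0.1647
Σp_P2ᵢ² = 0.1066² + 0.2787² + 0.0410² + 0.1885² + 0.0246² + 0.3525² + 0.0082² = 0.011364 + 0.077674 + 0.001681 + 0.035532 + 0.000605 + 0.124256 + 0.000067 = 0.251179
B_P2 = 1 / 0.251179 = 3.9812
Σp_P4ᵢ² = 0.1231² + 0.1231² + 0.2615² + 0.0923² + 0.1077² + 0.2769² + 0.0154² = 0.015154 + 0.015154 + 0.068382 + 0.008519 + 0.011599 + 0.076674 + 0.000237 = 0.195719
B_P4 = 1 / 0.195719 = 5.1094
Σp_P1ᵢ² = 0.1245² + 0.1727² + 0.0602² + 0.1325² + 0.3333² + 0.0120² + 0.1647² = 0.015500 + 0.029825 + 0.003624 + 0.017556 + 0.111089 + 0.000144 + 0.027126 = 0.204864
B_P1 = 1 / 0.204864 = 4.8813
Highest B → broadest niche (most generalist): population P4 (B = 5.11).

population P4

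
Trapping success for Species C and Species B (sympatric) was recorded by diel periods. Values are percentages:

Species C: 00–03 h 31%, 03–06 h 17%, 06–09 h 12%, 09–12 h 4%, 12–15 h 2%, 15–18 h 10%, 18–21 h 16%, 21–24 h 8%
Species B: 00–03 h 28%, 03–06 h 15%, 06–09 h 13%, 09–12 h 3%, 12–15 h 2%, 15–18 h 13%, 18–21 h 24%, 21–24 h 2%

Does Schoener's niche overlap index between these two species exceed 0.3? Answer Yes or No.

Convert percentages to proportions (divide by 100).
Σ|p₁ᵢ − p₂ᵢ| = 0.03 + 0.02 + 0.01 + 0.01 + 0.00 + 0.03 + 0.08 + 0.06 = 0.24
D = 1 − ½ × 0.24 = 1 − 0.120 = 0.8800
D = 0.8800 > 0.3 → Yes.

Yes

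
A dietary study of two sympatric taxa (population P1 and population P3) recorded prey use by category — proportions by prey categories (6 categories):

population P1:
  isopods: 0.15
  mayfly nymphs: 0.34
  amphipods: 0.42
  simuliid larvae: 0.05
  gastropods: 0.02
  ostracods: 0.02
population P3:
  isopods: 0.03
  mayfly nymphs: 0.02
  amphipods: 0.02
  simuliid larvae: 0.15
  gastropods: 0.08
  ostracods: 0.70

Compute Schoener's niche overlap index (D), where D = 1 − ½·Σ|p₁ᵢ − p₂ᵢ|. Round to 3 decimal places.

0.160

Σ|p₁ᵢ − p₂ᵢ| = 0.12 + 0.32 + 0.40 + 0.10 + 0.06 + 0.68 = 1.68
D = 1 − ½ × 1.68 = 1 − 0.840 = 0.16000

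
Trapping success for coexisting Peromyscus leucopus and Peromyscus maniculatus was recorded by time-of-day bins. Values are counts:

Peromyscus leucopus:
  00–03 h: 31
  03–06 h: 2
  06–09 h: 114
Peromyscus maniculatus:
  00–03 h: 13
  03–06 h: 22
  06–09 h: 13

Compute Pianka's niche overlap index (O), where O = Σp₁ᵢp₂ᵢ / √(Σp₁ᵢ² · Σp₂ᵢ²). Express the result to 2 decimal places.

0.57

Proportions for Peromyscus leucopus (n=147): 31/147=0.2109, 2/147=0.0136, 114/147=0.7755
Proportions for Peromyscus maniculatus (n=48): 13/48=0.2708, 22/48=0.4583, 13/48=0.2708
Σ p₁ᵢp₂ᵢ = 0.057112 + 0.006233 + 0.210005 = 0.273350
Σp_1ᵢ² = 0.2109² + 0.0136² + 0.7755² = 0.044479 + 0.000185 + 0.601400 = 0.646064
Σp_2ᵢ² = 0.2708² + 0.4583² + 0.2708² = 0.073333 + 0.210039 + 0.073333 = 0.356705
O = 0.273350 / √(0.646064 × 0.356705) = 0.273350 / 0.4800565 = 0.5694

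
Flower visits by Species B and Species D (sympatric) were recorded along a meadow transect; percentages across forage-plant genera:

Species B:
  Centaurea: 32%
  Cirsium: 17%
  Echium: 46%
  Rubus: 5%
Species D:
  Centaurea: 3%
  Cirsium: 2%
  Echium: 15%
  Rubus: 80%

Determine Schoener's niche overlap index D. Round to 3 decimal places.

0.250

Convert percentages to proportions (divide by 100).
Σ|p₁ᵢ − p₂ᵢ| = 0.29 + 0.15 + 0.31 + 0.75 = 1.50
D = 1 − ½ × 1.50 = 1 − 0.750 = 0.25000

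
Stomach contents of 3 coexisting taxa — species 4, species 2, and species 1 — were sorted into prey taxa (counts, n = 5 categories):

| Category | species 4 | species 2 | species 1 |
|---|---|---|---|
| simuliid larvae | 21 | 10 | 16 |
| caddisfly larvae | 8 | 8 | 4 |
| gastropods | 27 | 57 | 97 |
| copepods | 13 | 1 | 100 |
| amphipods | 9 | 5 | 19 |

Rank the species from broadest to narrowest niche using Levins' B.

species 4 > species 1 > species 2

Proportions for species 4 (n=78): 21/78=0.2692, 8/78=0.1026, 27/78=0.3462, 13/78=0.1667, 9/78=0.1154
Proportions for species 2 (n=81): 10/81=0.1235, 8/81=0.0988, 57/81=0.7037, 1/81=0.0123, 5/81=0.0617
Proportions for species 1 (n=236): 16/236=0.0678, 4/236=0.0169, 97/236=0.4110, 100/236=0.4237, 19/236=0.0805
Σp_4ᵢ² = 0.2692² + 0.1026² + 0.3462² + 0.1667² + 0.1154² = 0.072469 + 0.010527 + 0.119854 + 0.027789 + 0.013317 = 0.243956
B_4 = 1 / 0.243956 = 4.0991
Σp_2ᵢ² = 0.1235² + 0.0988² + 0.7037² + 0.0123² + 0.0617² = 0.015252 + 0.009761 + 0.495194 + 0.000151 + 0.003807 = 0.524165
B_2 = 1 / 0.524165 = 1.9078
Σp_1ᵢ² = 0.0678² + 0.0169² + 0.4110² + 0.4237² + 0.0805² = 0.004597 + 0.000286 + 0.168921 + 0.179522 + 0.006480 = 0.359806
B_1 = 1 / 0.359806 = 2.7793
Ranking by B (broadest → narrowest): species 4 (4.10) > species 1 (2.78) > species 2 (1.91)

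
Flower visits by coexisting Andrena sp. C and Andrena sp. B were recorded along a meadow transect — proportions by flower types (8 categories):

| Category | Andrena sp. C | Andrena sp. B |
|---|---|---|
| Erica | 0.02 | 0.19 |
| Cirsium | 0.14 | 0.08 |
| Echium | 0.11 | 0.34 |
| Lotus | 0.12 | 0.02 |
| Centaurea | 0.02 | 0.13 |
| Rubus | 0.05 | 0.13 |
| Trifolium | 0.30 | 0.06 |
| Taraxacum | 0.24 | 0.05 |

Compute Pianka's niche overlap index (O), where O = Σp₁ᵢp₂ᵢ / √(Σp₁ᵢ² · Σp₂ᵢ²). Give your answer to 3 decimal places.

Σ p₁ᵢp₂ᵢ = 0.0038 + 0.0112 + 0.0374 + 0.0024 + 0.0026 + 0.0065 + 0.0180 + 0.0120 = 0.0939
Σp_1ᵢ² = 0.02² + 0.14² + 0.11² + 0.12² + 0.02² + 0.05² + 0.30² + 0.24² = 0.0004 + 0.0196 + 0.0121 + 0.0144 + 0.0004 + 0.0025 + 0.0900 + 0.0576 = 0.1970
Σp_2ᵢ² = 0.19² + 0.08² + 0.34² + 0.02² + 0.13² + 0.13² + 0.06² + 0.05² = 0.0361 + 0.0064 + 0.1156 + 0.0004 + 0.0169 + 0.0169 + 0.0036 + 0.0025 = 0.1984
O = 0.0939 / √(0.1970 × 0.1984) = 0.0939 / 0.197699 = 0.47496

0.475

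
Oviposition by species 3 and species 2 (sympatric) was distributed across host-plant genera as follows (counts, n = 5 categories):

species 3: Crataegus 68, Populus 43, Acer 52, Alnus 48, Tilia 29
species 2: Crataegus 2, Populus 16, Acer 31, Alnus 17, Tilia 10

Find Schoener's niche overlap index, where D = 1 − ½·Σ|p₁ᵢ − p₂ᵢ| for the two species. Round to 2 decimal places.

Proportions for species 3 (n=240): 68/240=0.2833, 43/240=0.1792, 52/240=0.2167, 48/240=0.2000, 29/240=0.1208
Proportions for species 2 (n=76): 2/76=0.0263, 16/76=0.2105, 31/76=0.4079, 17/76=0.2237, 10/76=0.1316
Σ|p₁ᵢ − p₂ᵢ| = 0.2570 + 0.0313 + 0.1912 + 0.0237 + 0.0108 = 0.5140
D = 1 − ½ × 0.5140 = 1 − 0.25700 = 0.74300

0.74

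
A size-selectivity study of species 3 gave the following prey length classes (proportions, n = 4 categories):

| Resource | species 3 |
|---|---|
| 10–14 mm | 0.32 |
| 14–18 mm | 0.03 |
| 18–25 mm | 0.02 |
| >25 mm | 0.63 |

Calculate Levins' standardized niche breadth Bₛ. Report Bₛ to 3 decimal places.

0.333

Σpᵢ² = 0.32² + 0.03² + 0.02² + 0.63² = 0.1024 + 0.0009 + 0.0004 + 0.3969 = 0.5006
B = 1 / 0.5006 = 1.99760
Bₛ = (B − 1)/(n − 1) = (1.99760 − 1)/(4 − 1) = 0.99760/3 = 0.33253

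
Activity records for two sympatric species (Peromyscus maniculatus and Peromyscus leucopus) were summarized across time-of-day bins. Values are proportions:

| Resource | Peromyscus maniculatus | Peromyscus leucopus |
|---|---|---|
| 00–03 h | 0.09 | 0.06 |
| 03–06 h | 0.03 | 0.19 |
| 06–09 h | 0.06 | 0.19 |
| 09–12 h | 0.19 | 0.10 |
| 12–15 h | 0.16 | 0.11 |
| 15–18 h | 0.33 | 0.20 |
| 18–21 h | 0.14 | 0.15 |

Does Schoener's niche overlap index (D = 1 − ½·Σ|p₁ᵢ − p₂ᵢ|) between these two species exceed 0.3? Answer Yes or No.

Σ|p₁ᵢ − p₂ᵢ| = 0.03 + 0.16 + 0.13 + 0.09 + 0.05 + 0.13 + 0.01 = 0.60
D = 1 − ½ × 0.60 = 1 − 0.300 = 0.7000
D = 0.7000 > 0.3 → Yes.

Yes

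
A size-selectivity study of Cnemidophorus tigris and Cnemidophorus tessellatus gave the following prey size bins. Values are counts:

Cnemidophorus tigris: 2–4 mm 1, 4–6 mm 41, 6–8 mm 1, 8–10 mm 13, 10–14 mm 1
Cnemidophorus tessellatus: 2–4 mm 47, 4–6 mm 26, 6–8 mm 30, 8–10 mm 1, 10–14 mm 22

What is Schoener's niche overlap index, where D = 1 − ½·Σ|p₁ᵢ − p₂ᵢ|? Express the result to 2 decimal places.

Proportions for Cnemidophorus tigris (n=57): 1/57=0.0175, 41/57=0.7193, 1/57=0.0175, 13/57=0.2281, 1/57=0.0175
Proportions for Cnemidophorus tessellatus (n=126): 47/126=0.3730, 26/126=0.2063, 30/126=0.2381, 1/126=0.0079, 22/126=0.1746
Σ|p₁ᵢ − p₂ᵢ| = 0.3555 + 0.5130 + 0.2206 + 0.2202 + 0.1571 = 1.4664
D = 1 − ½ × 1.4664 = 1 − 0.73320 = 0.26680

0.27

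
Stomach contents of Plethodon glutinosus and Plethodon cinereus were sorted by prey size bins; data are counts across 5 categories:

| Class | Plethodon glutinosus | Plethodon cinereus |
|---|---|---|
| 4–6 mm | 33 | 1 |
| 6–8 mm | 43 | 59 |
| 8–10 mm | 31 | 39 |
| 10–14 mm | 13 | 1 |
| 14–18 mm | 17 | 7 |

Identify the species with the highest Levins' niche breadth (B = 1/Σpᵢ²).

Plethodon glutinosus

Proportions for Plethodon glutinosus (n=137): 33/137=0.2409, 43/137=0.3139, 31/137=0.2263, 13/137=0.0949, 17/137=0.1241
Proportions for Plethodon cinereus (n=107): 1/107=0.0093, 59/107=0.5514, 39/107=0.3645, 1/107=0.0093, 7/107=0.0654
Σp_glutᵢ² = 0.2409² + 0.3139² + 0.2263² + 0.0949² + 0.1241² = 0.058033 + 0.098533 + 0.051212 + 0.009006 + 0.015401 = 0.232185
B_glut = 1 / 0.232185 = 4.3069
Σp_cineᵢ² = 0.0093² + 0.5514² + 0.3645² + 0.0093² + 0.0654² = 0.000086 + 0.304042 + 0.132860 + 0.000086 + 0.004277 = 0.441351
B_cine = 1 / 0.441351 = 2.2658
Highest B → broadest niche (most generalist): Plethodon glutinosus (B = 4.31).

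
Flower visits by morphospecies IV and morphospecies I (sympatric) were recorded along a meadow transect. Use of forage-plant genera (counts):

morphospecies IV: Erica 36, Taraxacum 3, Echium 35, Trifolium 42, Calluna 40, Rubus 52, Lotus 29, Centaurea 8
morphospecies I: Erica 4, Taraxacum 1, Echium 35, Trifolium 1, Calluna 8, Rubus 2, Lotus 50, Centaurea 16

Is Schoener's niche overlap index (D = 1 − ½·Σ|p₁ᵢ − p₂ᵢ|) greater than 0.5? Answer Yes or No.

No

Proportions for morphospecies IV (n=245): 36/245=0.1469, 3/245=0.0122, 35/245=0.1429, 42/245=0.1714, 40/245=0.1633, 52/245=0.2122, 29/245=0.1184, 8/245=0.0327
Proportions for morphospecies I (n=117): 4/117=0.0342, 1/117=0.0085, 35/117=0.2991, 1/117=0.0085, 8/117=0.0684, 2/117=0.0171, 50/117=0.4274, 16/117=0.1368
Σ|p₁ᵢ − p₂ᵢ| = 0.1127 + 0.0037 + 0.1562 + 0.1629 + 0.0949 + 0.1951 + 0.3090 + 0.1041 = 1.1386
D = 1 − ½ × 1.1386 = 1 − 0.56930 = 0.43070
D = 0.43070 < 0.5 → No.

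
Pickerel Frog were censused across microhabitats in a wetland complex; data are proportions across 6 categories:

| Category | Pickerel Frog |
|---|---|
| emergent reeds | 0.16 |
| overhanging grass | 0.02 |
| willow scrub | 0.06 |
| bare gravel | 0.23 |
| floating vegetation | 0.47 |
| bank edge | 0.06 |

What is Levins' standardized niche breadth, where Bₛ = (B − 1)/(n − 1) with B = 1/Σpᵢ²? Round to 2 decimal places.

0.45

Σpᵢ² = 0.16² + 0.02² + 0.06² + 0.23² + 0.47² + 0.06² = 0.0256 + 0.0004 + 0.0036 + 0.0529 + 0.2209 + 0.0036 = 0.3070
B = 1 / 0.3070 = 3.2573
Bₛ = (B − 1)/(n − 1) = (3.2573 − 1)/(6 − 1) = 2.2573/5 = 0.4515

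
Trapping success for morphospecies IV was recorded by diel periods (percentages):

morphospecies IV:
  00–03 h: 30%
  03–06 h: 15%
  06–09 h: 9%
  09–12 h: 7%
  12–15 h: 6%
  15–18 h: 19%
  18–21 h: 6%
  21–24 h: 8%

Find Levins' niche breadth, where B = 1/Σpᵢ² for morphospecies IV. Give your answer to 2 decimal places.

Convert percentages to proportions (divide by 100).
Σpᵢ² = 0.30² + 0.15² + 0.09² + 0.07² + 0.06² + 0.19² + 0.06² + 0.08² = 0.0900 + 0.0225 + 0.0081 + 0.0049 + 0.0036 + 0.0361 + 0.0036 + 0.0064 = 0.1752
B = 1 / 0.1752 = 5.7078

5.71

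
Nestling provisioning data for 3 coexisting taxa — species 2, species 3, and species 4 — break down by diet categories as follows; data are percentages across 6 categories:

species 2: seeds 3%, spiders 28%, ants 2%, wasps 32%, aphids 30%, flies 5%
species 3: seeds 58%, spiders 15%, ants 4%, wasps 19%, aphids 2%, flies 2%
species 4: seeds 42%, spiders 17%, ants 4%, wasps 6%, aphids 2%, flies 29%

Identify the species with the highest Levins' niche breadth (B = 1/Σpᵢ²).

species 2

Convert percentages to proportions (divide by 100).
Σp_2ᵢ² = 0.03² + 0.28² + 0.02² + 0.32² + 0.30² + 0.05² = 0.0009 + 0.0784 + 0.0004 + 0.1024 + 0.0900 + 0.0025 = 0.2746
B_2 = 1 / 0.2746 = 3.6417
Σp_3ᵢ² = 0.58² + 0.15² + 0.04² + 0.19² + 0.02² + 0.02² = 0.3364 + 0.0225 + 0.0016 + 0.0361 + 0.0004 + 0.0004 = 0.3974
B_3 = 1 / 0.3974 = 2.5164
Σp_4ᵢ² = 0.42² + 0.17² + 0.04² + 0.06² + 0.02² + 0.29² = 0.1764 + 0.0289 + 0.0016 + 0.0036 + 0.0004 + 0.0841 = 0.2950
B_4 = 1 / 0.2950 = 3.3898
Highest B → broadest niche (most generalist): species 2 (B = 3.64).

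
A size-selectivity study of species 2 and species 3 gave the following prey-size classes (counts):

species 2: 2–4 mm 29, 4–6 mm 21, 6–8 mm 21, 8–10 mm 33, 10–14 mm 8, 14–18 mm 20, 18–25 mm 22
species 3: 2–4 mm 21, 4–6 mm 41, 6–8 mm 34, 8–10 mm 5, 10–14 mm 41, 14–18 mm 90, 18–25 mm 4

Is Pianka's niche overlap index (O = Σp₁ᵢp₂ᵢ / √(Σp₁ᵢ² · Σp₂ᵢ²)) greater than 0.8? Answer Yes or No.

Proportions for species 2 (n=154): 29/154=0.1883, 21/154=0.1364, 21/154=0.1364, 33/154=0.2143, 8/154=0.0519, 20/154=0.1299, 22/154=0.1429
Proportions for species 3 (n=236): 21/236=0.0890, 41/236=0.1737, 34/236=0.1441, 5/236=0.0212, 41/236=0.1737, 90/236=0.3814, 4/236=0.0169
Σ p₁ᵢp₂ᵢ = 0.016759 + 0.023693 + 0.019655 + 0.004543 + 0.009015 + 0.049544 + 0.002415 = 0.125624
Σp_1ᵢ² = 0.1883² + 0.1364² + 0.1364² + 0.2143² + 0.0519² + 0.1299² + 0.1429² = 0.035457 + 0.018605 + 0.018605 + 0.045924 + 0.002694 + 0.016874 + 0.020420 = 0.158579
Σp_2ᵢ² = 0.0890² + 0.1737² + 0.1441² + 0.0212² + 0.1737² + 0.3814² + 0.0169² = 0.007921 + 0.030172 + 0.020765 + 0.000449 + 0.030172 + 0.145466 + 0.000286 = 0.235231
O = 0.125624 / √(0.158579 × 0.235231) = 0.125624 / 0.1931391 = 0.6504
O = 0.6504 < 0.8 → No.

No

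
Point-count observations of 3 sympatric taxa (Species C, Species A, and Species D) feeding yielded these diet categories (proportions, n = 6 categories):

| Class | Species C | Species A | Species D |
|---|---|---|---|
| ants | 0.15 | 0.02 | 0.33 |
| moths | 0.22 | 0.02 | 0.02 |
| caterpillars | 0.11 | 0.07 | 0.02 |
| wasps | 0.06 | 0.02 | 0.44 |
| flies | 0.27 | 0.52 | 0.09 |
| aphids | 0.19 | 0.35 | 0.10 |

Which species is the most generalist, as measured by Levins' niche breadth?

Species C

Σp_Cᵢ² = 0.15² + 0.22² + 0.11² + 0.06² + 0.27² + 0.19² = 0.0225 + 0.0484 + 0.0121 + 0.0036 + 0.0729 + 0.0361 = 0.1956
B_C = 1 / 0.1956 = 5.1125
Σp_Aᵢ² = 0.02² + 0.02² + 0.07² + 0.02² + 0.52² + 0.35² = 0.0004 + 0.0004 + 0.0049 + 0.0004 + 0.2704 + 0.1225 = 0.3990
B_A = 1 / 0.3990 = 2.5063
Σp_Dᵢ² = 0.33² + 0.02² + 0.02² + 0.44² + 0.09² + 0.10² = 0.1089 + 0.0004 + 0.0004 + 0.1936 + 0.0081 + 0.0100 = 0.3214
B_D = 1 / 0.3214 = 3.1114
Highest B → broadest niche (most generalist): Species C (B = 5.11).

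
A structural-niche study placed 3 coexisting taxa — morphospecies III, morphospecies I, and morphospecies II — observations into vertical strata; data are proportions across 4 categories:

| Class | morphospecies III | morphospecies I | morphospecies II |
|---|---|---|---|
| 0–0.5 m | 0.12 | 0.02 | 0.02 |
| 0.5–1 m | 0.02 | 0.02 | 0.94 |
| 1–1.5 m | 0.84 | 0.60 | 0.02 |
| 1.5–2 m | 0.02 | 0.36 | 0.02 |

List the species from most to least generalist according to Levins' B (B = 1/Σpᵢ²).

Σp_IIIᵢ² = 0.12² + 0.02² + 0.84² + 0.02² = 0.0144 + 0.0004 + 0.7056 + 0.0004 = 0.7208
B_III = 1 / 0.7208 = 1.3873
Σp_Iᵢ² = 0.02² + 0.02² + 0.60² + 0.36² = 0.0004 + 0.0004 + 0.3600 + 0.1296 = 0.4904
B_I = 1 / 0.4904 = 2.0392
Σp_IIᵢ² = 0.02² + 0.94² + 0.02² + 0.02² = 0.0004 + 0.8836 + 0.0004 + 0.0004 = 0.8848
B_II = 1 / 0.8848 = 1.1302
Ranking by B (broadest → narrowest): morphospecies I (2.04) > morphospecies III (1.39) > morphospecies II (1.13)

morphospecies I > morphospecies III > morphospecies II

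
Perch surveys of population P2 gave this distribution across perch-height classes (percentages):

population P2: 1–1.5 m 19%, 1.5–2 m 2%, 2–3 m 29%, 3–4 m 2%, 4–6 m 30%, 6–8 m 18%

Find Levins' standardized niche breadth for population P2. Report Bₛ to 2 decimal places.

Convert percentages to proportions (divide by 100).
Σpᵢ² = 0.19² + 0.02² + 0.29² + 0.02² + 0.30² + 0.18² = 0.0361 + 0.0004 + 0.0841 + 0.0004 + 0.0900 + 0.0324 = 0.2434
B = 1 / 0.2434 = 4.1085
Bₛ = (B − 1)/(n − 1) = (4.1085 − 1)/(6 − 1) = 3.1085/5 = 0.6217

0.62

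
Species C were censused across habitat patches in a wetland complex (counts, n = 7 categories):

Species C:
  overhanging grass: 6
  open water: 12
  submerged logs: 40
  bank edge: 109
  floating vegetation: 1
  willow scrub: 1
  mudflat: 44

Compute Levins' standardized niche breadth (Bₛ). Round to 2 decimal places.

Proportions for Species C (n=213): 6/213=0.0282, 12/213=0.0563, 40/213=0.1878, 109/213=0.5117, 1/213=0.0047, 1/213=0.0047, 44/213=0.2066
Σpᵢ² = 0.0282² + 0.0563² + 0.1878² + 0.5117² + 0.0047² + 0.0047² + 0.2066² = 0.000795 + 0.003170 + 0.035269 + 0.261837 + 0.000022 + 0.000022 + 0.042684 = 0.343799
B = 1 / 0.343799 = 2.9087
Bₛ = (B − 1)/(n − 1) = (2.9087 − 1)/(7 − 1) = 1.9087/6 = 0.3181

0.32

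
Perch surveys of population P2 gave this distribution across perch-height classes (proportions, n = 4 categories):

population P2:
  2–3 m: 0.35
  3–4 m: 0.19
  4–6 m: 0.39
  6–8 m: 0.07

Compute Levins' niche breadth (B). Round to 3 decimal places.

3.169

Σpᵢ² = 0.35² + 0.19² + 0.39² + 0.07² = 0.1225 + 0.0361 + 0.1521 + 0.0049 = 0.3156
B = 1 / 0.3156 = 3.16857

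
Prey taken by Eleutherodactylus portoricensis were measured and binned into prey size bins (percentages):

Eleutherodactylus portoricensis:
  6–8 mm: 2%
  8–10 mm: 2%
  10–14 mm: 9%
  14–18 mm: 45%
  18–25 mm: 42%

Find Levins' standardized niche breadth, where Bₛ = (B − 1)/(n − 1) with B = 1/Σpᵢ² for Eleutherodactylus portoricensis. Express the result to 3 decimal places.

0.395

Convert percentages to proportions (divide by 100).
Σpᵢ² = 0.02² + 0.02² + 0.09² + 0.45² + 0.42² = 0.0004 + 0.0004 + 0.0081 + 0.2025 + 0.1764 = 0.3878
B = 1 / 0.3878 = 2.57865
Bₛ = (B − 1)/(n − 1) = (2.57865 − 1)/(5 − 1) = 1.57865/4 = 0.39466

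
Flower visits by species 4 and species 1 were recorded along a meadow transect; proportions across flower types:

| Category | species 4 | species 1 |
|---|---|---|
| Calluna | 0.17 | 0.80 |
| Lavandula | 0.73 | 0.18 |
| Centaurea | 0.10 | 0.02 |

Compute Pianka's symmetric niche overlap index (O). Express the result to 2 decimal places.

Σ p₁ᵢp₂ᵢ = 0.1360 + 0.1314 + 0.0020 = 0.2694
Σp_1ᵢ² = 0.17² + 0.73² + 0.10² = 0.0289 + 0.5329 + 0.0100 = 0.5718
Σp_2ᵢ² = 0.80² + 0.18² + 0.02² = 0.6400 + 0.0324 + 0.0004 = 0.6728
O = 0.2694 / √(0.5718 × 0.6728) = 0.2694 / 0.62025 = 0.4343

0.43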